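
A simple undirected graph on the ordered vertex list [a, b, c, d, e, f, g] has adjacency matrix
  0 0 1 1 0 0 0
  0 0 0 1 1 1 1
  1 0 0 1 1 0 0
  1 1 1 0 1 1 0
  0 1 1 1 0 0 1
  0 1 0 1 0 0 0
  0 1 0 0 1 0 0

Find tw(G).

2

A width-2 tree decomposition is:
Bags: B1 = {c, d, e}  B2 = {a, c, d}  B3 = {b, d, e}  B4 = {b, d, f}  B5 = {b, e, g}
Tree: B1–B2, B1–B3, B3–B4, B3–B5
Each bag holds 3 vertices, so the decomposition has width 2, which upper-bounds the treewidth. On the other hand G contains the 3-clique {c, d, e}. A clique must lie in a single bag of any decomposition, so no decomposition can have width below 2. Hence tw(G) = 2 exactly.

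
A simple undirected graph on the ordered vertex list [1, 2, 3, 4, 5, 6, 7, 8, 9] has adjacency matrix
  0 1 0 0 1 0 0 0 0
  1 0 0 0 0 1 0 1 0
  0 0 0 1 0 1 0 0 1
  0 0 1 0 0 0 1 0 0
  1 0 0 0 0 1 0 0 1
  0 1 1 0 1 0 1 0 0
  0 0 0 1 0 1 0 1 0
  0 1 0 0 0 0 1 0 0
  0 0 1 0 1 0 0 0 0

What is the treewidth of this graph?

A width-3 tree decomposition is:
Bags: B1 = {3, 4, 5, 9}  B2 = {3, 4, 5, 6}  B3 = {4, 5, 6, 7}  B4 = {1, 5, 6, 7}  B5 = {1, 2, 6, 7}  B6 = {1, 2, 7, 8}
Tree: B1–B2, B2–B3, B3–B4, B4–B5, B5–B6
Each bag holds 4 vertices, so the decomposition has width 3, which upper-bounds the treewidth. For the lower bound: the 4 vertex sets {3,4,9}, {5}, {6}, {1,2,7,8} are disjoint, each induces a connected subgraph, and every pair is joined by at least one edge of G. Contracting each set to a single vertex therefore yields K_{4} as a minor, and since treewidth is minor-monotone, tw(G) ≥ tw(K_{4}) = 3. Hence tw(G) = 3 exactly.

3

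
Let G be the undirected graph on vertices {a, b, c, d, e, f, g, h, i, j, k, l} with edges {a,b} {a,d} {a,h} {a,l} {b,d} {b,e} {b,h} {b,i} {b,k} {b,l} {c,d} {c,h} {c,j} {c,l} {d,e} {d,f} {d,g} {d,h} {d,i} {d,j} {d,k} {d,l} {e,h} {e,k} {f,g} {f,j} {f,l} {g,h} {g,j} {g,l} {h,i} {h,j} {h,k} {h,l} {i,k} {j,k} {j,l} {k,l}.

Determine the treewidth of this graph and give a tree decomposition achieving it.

Every bag has size at most 5, so the width is 5 − 1 = 4 and tw(G) ≤ 4. Conversely, {b, d, e, h, k} is a clique of size 5, and the vertices of any clique must share a bag in every tree decomposition; so some bag has ≥ 5 vertices and tw(G) ≥ 4. Hence tw(G) = 4 exactly.

Treewidth 4.
Bags: B1 = {b, d, h, k, l}  B2 = {d, h, j, k, l}  B3 = {c, d, h, j, l}  B4 = {a, b, d, h, l}  B5 = {d, g, h, j, l}  B6 = {b, d, h, i, k}  B7 = {d, f, g, j, l}  B8 = {b, d, e, h, k}
Tree: B1–B2, B2–B3, B1–B4, B3–B5, B1–B6, B5–B7, B6–B8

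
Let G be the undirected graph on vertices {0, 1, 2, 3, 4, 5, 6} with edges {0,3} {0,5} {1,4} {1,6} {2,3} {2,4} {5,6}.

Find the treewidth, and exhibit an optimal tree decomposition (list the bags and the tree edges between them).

The largest bag has 3 vertices, giving width 2; this decomposition certifies tw(G) ≤ 2. Since 6–1–4–2–3–0–5–6 is a cycle in G, G is not acyclic. Forests are exactly the graphs of treewidth ≤ 1, so tw(G) ≥ 2. Therefore the treewidth is 2.

Treewidth 2.
One optimal decomposition is:
Bags: B1 = {1, 4, 6}  B2 = {2, 4, 6}  B3 = {2, 3, 6}  B4 = {0, 3, 6}  B5 = {0, 5, 6}
Tree: B1–B2, B2–B3, B3–B4, B4–B5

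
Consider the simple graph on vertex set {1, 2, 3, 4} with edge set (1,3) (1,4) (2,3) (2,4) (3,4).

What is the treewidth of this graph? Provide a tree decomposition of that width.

Every bag has size at most 3, so the width is 3 − 1 = 2 and tw(G) ≤ 2. On the other hand G contains the 3-clique {1, 3, 4}. A clique must lie in a single bag of any decomposition, so no decomposition can have width below 2. The upper and lower bounds meet at 2, so that is the treewidth.

Treewidth 2.
One such decomposition:
Bags: B1 = {2, 3, 4}  B2 = {1, 3, 4}
Tree: B1–B2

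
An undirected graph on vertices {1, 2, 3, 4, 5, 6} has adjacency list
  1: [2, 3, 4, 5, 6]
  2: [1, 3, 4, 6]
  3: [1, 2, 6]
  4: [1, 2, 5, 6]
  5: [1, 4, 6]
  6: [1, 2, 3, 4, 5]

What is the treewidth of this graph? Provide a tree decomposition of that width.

Treewidth 3.
One such decomposition:
Bags: B1 = {1, 2, 3, 6}  B2 = {1, 2, 4, 6}  B3 = {1, 4, 5, 6}
Tree: B1–B2, B2–B3

The largest bag has 4 vertices, giving width 3; this decomposition certifies tw(G) ≤ 3. On the other hand G contains the 4-clique {1, 2, 3, 6}. A clique must lie in a single bag of any decomposition, so no decomposition can have width below 3. Therefore the treewidth is 3.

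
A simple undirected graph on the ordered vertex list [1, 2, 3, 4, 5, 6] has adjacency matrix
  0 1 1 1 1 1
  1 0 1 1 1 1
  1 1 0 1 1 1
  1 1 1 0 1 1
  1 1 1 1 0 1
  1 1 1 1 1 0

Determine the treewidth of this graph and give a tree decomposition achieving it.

A single bag containing all 6 vertices is trivially a valid decomposition of width 5. Conversely, {1, 2, 3, 4, 5, 6} is a clique of size 6, and the vertices of any clique must share a bag in every tree decomposition; so some bag has ≥ 6 vertices and tw(G) ≥ 5. The upper and lower bounds meet at 5, so that is the treewidth.

Treewidth 5.
One such decomposition:
Bags: B1 = {1, 2, 3, 4, 5, 6}
Tree: (single bag)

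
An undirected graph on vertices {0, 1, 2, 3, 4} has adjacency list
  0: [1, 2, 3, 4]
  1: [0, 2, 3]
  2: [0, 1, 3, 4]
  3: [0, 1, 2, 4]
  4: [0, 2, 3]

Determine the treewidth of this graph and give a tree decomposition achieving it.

Treewidth 3.
One such decomposition:
Bags: B1 = {0, 2, 3, 4}  B2 = {0, 1, 2, 3}
Tree: B1–B2

Each bag holds 4 vertices, so the decomposition has width 3, which upper-bounds the treewidth. For the lower bound, the 4 vertices {0, 1, 2, 3} are pairwise adjacent, and any tree decomposition puts a clique entirely inside one bag — forcing width ≥ 3. Hence tw(G) = 3 exactly.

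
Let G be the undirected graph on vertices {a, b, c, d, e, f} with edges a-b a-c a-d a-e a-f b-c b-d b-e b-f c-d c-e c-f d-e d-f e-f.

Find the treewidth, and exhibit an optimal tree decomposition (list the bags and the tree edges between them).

With just one bag of size 6, the width is 6 − 1 = 5, so tw(G) ≤ 5. Conversely, {a, b, c, d, e, f} is a clique of size 6, and the vertices of any clique must share a bag in every tree decomposition; so some bag has ≥ 6 vertices and tw(G) ≥ 5. Combining the bounds, tw(G) = 5.

Treewidth 5.
One optimal decomposition is:
Bags: B1 = {a, b, c, d, e, f}
Tree: (single bag)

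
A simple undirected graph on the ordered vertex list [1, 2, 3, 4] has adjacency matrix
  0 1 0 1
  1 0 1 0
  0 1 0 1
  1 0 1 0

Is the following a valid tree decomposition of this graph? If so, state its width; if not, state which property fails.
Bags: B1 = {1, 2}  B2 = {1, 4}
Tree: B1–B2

No — vertex 3 appears in no bag.

A tree decomposition must satisfy three properties: every vertex lies in some bag; for every edge, both endpoints lie together in some bag; and for every vertex, the bags containing it form a connected subtree. Here vertex 3 appears in no bag, so the decomposition is invalid.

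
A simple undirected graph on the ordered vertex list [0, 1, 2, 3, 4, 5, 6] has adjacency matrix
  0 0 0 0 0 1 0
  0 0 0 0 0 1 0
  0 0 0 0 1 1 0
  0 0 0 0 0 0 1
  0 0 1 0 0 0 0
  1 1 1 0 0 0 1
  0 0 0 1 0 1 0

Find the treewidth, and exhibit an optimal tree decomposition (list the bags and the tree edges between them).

Each bag holds 2 vertices, so the decomposition has width 1, which upper-bounds the treewidth. Since G has at least one edge (e.g. 2–5), it is not an edgeless graph, so tw(G) ≥ 1. Therefore the treewidth is 1.

Treewidth 1.
One such decomposition:
Bags: B1 = {2, 5}  B2 = {1, 5}  B3 = {0, 5}  B4 = {5, 6}  B5 = {3, 6}  B6 = {2, 4}
Tree: B1–B2, B1–B3, B3–B4, B4–B5, B1–B6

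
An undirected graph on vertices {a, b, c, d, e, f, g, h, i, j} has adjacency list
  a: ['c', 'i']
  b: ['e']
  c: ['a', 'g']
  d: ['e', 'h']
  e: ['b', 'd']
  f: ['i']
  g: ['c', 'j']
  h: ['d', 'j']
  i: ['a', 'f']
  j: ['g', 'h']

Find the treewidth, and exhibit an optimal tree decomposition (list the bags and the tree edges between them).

Each bag holds 2 vertices, so the decomposition has width 1, which upper-bounds the treewidth. Any graph with an edge has treewidth ≥ 1, and G has the edge f–i. Hence tw(G) = 1 exactly.

Treewidth 1.
One optimal decomposition is:
Bags: B1 = {f, i}  B2 = {a, i}  B3 = {a, c}  B4 = {c, g}  B5 = {g, j}  B6 = {h, j}  B7 = {d, h}  B8 = {d, e}  B9 = {b, e}
Tree: B1–B2, B2–B3, B3–B4, B4–B5, B5–B6, B6–B7, B7–B8, B8–B9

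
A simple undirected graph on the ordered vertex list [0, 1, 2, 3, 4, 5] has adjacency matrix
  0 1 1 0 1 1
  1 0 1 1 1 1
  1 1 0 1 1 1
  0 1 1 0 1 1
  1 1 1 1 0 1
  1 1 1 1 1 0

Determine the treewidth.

4

A width-4 tree decomposition is:
Bags: B1 = {1, 2, 3, 4, 5}  B2 = {0, 1, 2, 4, 5}
Tree: B1–B2
The largest bag has 5 vertices, giving width 4; this decomposition certifies tw(G) ≤ 4. Conversely, {0, 1, 2, 4, 5} is a clique of size 5, and the vertices of any clique must share a bag in every tree decomposition; so some bag has ≥ 5 vertices and tw(G) ≥ 4. Combining the bounds, tw(G) = 4.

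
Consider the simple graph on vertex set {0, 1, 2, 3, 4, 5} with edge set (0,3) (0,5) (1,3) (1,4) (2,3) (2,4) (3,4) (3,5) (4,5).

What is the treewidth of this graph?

A width-2 tree decomposition is:
Bags: B1 = {3, 4, 5}  B2 = {2, 3, 4}  B3 = {0, 3, 5}  B4 = {1, 3, 4}
Tree: B1–B2, B1–B3, B1–B4
Each bag holds 3 vertices, so the decomposition has width 2, which upper-bounds the treewidth. On the other hand G contains the 3-clique {0, 3, 5}. A clique must lie in a single bag of any decomposition, so no decomposition can have width below 2. The upper and lower bounds meet at 2, so that is the treewidth.

2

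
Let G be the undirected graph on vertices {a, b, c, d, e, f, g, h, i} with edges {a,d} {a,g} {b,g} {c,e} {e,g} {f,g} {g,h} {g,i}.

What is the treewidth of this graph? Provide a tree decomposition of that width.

Every bag has size at most 2, so the width is 2 − 1 = 1 and tw(G) ≤ 1. Since G has at least one edge (e.g. g–i), it is not an edgeless graph, so tw(G) ≥ 1. Combining the bounds, tw(G) = 1.

Treewidth 1.
One such decomposition:
Bags: B1 = {g, i}  B2 = {a, g}  B3 = {f, g}  B4 = {b, g}  B5 = {e, g}  B6 = {c, e}  B7 = {g, h}  B8 = {a, d}
Tree: B1–B2, B2–B3, B2–B4, B4–B5, B5–B6, B5–B7, B2–B8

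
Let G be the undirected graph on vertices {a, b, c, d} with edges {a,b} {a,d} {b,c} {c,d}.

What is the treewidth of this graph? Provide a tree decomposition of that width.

Every bag has size at most 3, so the width is 3 − 1 = 2 and tw(G) ≤ 2. Since d–a–b–c–d is a cycle in G, G is not acyclic. Forests are exactly the graphs of treewidth ≤ 1, so tw(G) ≥ 2. Combining the bounds, tw(G) = 2.

Treewidth 2.
One such decomposition:
Bags: B1 = {a, b, d}  B2 = {b, c, d}
Tree: B1–B2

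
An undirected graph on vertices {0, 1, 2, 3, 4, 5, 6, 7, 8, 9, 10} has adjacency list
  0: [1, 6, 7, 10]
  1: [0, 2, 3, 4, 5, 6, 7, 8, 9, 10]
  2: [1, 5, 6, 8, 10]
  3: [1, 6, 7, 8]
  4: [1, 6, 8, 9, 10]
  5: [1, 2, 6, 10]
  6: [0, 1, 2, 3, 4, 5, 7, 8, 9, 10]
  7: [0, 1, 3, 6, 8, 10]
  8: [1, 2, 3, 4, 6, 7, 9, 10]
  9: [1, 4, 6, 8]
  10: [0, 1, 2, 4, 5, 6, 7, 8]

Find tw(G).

A width-4 tree decomposition is:
Bags: B1 = {1, 2, 6, 8, 10}  B2 = {1, 4, 6, 8, 10}  B3 = {1, 6, 7, 8, 10}  B4 = {1, 3, 6, 7, 8}  B5 = {1, 4, 6, 8, 9}  B6 = {0, 1, 6, 7, 10}  B7 = {1, 2, 5, 6, 10}
Tree: B1–B2, B1–B3, B3–B4, B2–B5, B3–B6, B1–B7
Each bag holds 5 vertices, so the decomposition has width 4, which upper-bounds the treewidth. On the other hand G contains the 5-clique {0, 1, 6, 7, 10}. A clique must lie in a single bag of any decomposition, so no decomposition can have width below 4. Combining the bounds, tw(G) = 4.

4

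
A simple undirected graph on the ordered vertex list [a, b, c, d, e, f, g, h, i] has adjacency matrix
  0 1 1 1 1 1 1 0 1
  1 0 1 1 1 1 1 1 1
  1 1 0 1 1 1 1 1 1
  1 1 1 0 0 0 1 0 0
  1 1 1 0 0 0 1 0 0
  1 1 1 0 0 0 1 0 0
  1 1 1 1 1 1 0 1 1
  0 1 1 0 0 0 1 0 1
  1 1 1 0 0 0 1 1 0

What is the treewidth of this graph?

A width-4 tree decomposition is:
Bags: B1 = {a, b, c, g, i}  B2 = {a, b, c, f, g}  B3 = {a, b, c, e, g}  B4 = {a, b, c, d, g}  B5 = {b, c, g, h, i}
Tree: B1–B2, B2–B3, B2–B4, B1–B5
The largest bag has 5 vertices, giving width 4; this decomposition certifies tw(G) ≤ 4. Conversely, {b, c, g, h, i} is a clique of size 5, and the vertices of any clique must share a bag in every tree decomposition; so some bag has ≥ 5 vertices and tw(G) ≥ 4. Hence tw(G) = 4 exactly.

4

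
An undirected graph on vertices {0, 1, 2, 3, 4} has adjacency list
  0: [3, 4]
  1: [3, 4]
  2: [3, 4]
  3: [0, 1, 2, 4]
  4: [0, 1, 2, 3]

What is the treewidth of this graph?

2

A width-2 tree decomposition is:
Bags: B1 = {2, 3, 4}  B2 = {0, 3, 4}  B3 = {1, 3, 4}
Tree: B1–B2, B1–B3
The largest bag has 3 vertices, giving width 2; this decomposition certifies tw(G) ≤ 2. Conversely, {0, 3, 4} is a clique of size 3, and the vertices of any clique must share a bag in every tree decomposition; so some bag has ≥ 3 vertices and tw(G) ≥ 2. The upper and lower bounds meet at 2, so that is the treewidth.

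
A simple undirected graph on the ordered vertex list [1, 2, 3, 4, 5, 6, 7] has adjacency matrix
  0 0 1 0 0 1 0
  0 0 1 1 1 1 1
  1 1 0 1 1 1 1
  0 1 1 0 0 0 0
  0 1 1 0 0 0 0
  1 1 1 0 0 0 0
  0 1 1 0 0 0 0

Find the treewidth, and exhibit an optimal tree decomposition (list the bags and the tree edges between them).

Treewidth 2.
Bags: B1 = {2, 3, 6}  B2 = {2, 3, 7}  B3 = {2, 3, 5}  B4 = {2, 3, 4}  B5 = {1, 3, 6}
Tree: B1–B2, B1–B3, B2–B4, B1–B5

The largest bag has 3 vertices, giving width 2; this decomposition certifies tw(G) ≤ 2. Conversely, {1, 3, 6} is a clique of size 3, and the vertices of any clique must share a bag in every tree decomposition; so some bag has ≥ 3 vertices and tw(G) ≥ 2. Therefore the treewidth is 2.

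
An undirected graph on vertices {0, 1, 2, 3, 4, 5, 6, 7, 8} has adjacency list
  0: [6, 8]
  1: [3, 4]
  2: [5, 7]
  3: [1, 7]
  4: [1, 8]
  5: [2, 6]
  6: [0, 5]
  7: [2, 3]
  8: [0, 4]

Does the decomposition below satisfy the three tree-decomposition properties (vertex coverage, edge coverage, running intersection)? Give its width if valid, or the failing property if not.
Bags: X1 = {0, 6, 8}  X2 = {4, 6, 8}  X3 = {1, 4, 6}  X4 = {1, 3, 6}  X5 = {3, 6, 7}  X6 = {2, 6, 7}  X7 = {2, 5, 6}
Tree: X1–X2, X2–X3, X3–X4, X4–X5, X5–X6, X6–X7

Yes; width 2.

Every vertex of G appears in some bag (union = {0, 1, 2, 3, 4, 5, 6, 7, 8}); every edge is covered by a bag; and for each vertex v the set of bags containing v is connected in the bag tree. The decomposition is therefore valid. The largest bag has 3 vertices, so the width is 2.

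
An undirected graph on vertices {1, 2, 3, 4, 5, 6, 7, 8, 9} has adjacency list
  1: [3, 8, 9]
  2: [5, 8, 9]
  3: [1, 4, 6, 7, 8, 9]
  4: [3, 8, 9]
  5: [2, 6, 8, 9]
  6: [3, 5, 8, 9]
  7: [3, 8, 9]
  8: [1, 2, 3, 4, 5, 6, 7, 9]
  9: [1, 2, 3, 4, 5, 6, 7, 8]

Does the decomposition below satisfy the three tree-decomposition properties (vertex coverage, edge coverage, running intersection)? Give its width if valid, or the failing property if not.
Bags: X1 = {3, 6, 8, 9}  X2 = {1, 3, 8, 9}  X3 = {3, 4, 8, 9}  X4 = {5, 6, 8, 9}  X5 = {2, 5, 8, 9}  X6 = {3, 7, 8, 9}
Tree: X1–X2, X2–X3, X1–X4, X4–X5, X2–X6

Every vertex of G appears in some bag (union = {1, 2, 3, 4, 5, 6, 7, 8, 9}); every edge is covered by a bag; and for each vertex v the set of bags containing v is connected in the bag tree. The decomposition is therefore valid. The largest bag has 4 vertices, so the width is 3.

Yes; width 3.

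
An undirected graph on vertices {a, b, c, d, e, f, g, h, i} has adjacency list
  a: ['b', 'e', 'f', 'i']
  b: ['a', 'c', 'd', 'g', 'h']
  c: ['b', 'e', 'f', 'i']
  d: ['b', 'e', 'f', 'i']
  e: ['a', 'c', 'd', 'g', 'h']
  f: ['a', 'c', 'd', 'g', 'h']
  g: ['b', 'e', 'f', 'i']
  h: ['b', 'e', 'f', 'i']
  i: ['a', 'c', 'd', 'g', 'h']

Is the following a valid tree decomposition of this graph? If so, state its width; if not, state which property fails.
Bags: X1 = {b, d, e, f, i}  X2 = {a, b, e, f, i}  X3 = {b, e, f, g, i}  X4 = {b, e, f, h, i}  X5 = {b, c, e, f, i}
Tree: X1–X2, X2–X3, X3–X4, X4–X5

Every vertex of G appears in some bag (union = {a, b, c, d, e, f, g, h, i}); every edge is covered by a bag; and for each vertex v the set of bags containing v is connected in the bag tree. The decomposition is therefore valid. The largest bag has 5 vertices, so the width is 4.

Yes; width 4.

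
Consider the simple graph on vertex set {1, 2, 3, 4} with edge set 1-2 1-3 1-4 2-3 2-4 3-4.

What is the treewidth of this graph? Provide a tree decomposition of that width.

A single bag containing all 4 vertices is trivially a valid decomposition of width 3. Conversely, {1, 2, 3, 4} is a clique of size 4, and the vertices of any clique must share a bag in every tree decomposition; so some bag has ≥ 4 vertices and tw(G) ≥ 3. Combining the bounds, tw(G) = 3.

Treewidth 3.
Bags: B1 = {1, 2, 3, 4}
Tree: (single bag)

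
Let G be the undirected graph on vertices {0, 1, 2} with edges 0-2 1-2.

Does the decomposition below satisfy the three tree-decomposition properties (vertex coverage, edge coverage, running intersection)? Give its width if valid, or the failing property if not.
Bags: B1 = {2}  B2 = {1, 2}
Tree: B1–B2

No — vertex 0 appears in no bag.

A tree decomposition must satisfy three properties: every vertex lies in some bag; for every edge, both endpoints lie together in some bag; and for every vertex, the bags containing it form a connected subtree. Here vertex 0 appears in no bag, so the decomposition is invalid.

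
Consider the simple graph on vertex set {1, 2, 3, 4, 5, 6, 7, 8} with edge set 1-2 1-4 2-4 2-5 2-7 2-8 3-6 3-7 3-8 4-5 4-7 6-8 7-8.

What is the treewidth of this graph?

2

A width-2 tree decomposition is:
Bags: B1 = {2, 7, 8}  B2 = {2, 4, 7}  B3 = {1, 2, 4}  B4 = {3, 7, 8}  B5 = {2, 4, 5}  B6 = {3, 6, 8}
Tree: B1–B2, B2–B3, B1–B4, B3–B5, B4–B6
Every bag has size at most 3, so the width is 3 − 1 = 2 and tw(G) ≤ 2. For the lower bound, the 3 vertices {2, 7, 8} are pairwise adjacent, and any tree decomposition puts a clique entirely inside one bag — forcing width ≥ 2. Combining the bounds, tw(G) = 2.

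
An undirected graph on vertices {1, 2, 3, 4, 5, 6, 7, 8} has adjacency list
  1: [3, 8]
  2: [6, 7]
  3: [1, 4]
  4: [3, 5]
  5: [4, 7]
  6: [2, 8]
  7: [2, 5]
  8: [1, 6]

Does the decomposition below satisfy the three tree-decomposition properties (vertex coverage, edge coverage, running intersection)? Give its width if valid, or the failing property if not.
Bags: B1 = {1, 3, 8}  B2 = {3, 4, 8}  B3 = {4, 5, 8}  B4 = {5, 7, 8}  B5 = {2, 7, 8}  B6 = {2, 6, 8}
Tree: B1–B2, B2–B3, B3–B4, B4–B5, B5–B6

Every vertex of G appears in some bag (union = {1, 2, 3, 4, 5, 6, 7, 8}); every edge is covered by a bag; and for each vertex v the set of bags containing v is connected in the bag tree. The decomposition is therefore valid. The largest bag has 3 vertices, so the width is 2.

Yes; width 2.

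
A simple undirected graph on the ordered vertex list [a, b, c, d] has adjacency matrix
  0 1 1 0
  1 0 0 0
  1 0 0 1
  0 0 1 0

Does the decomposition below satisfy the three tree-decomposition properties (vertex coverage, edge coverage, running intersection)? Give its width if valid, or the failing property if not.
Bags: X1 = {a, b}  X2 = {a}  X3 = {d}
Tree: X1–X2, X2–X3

No — vertex c appears in no bag.

A tree decomposition must satisfy three properties: every vertex lies in some bag; for every edge, both endpoints lie together in some bag; and for every vertex, the bags containing it form a connected subtree. Here vertex c appears in no bag, so the decomposition is invalid.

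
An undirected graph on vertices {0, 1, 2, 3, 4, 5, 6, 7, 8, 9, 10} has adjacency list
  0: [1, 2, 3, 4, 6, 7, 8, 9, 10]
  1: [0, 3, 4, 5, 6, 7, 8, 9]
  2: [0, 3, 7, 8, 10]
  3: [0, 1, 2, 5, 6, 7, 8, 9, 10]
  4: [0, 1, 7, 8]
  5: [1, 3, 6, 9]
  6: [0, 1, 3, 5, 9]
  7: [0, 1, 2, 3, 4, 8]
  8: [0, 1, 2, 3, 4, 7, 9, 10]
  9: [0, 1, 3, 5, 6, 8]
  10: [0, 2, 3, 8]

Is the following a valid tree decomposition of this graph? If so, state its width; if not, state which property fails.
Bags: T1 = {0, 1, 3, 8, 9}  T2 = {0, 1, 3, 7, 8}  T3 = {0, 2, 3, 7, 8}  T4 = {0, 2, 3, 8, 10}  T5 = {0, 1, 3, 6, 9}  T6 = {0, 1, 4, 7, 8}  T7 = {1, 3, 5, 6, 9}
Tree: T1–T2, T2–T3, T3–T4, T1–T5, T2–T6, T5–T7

Yes; width 4.

Vertex coverage: the bags together contain {0, 1, 2, 3, 4, 5, 6, 7, 8, 9, 10}, the full vertex set. Edge coverage: each edge of G has both endpoints in at least one bag. Running intersection: for every vertex, the bags containing it form a connected subtree. All three properties hold, so this is a valid tree decomposition of width max|bag| − 1 = 4, and hence tw(G) ≤ 4.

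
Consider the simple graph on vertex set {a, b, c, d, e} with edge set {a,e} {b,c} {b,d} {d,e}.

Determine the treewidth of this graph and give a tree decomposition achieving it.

Treewidth 1.
Bags: B1 = {b, c}  B2 = {b, d}  B3 = {d, e}  B4 = {a, e}
Tree: B1–B2, B2–B3, B3–B4

The largest bag has 2 vertices, giving width 1; this decomposition certifies tw(G) ≤ 1. G has an edge, so its treewidth is at least 1. Therefore the treewidth is 1.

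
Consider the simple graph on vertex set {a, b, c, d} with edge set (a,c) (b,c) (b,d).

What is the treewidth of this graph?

A width-1 tree decomposition is:
Bags: B1 = {a, c}  B2 = {b, c}  B3 = {b, d}
Tree: B1–B2, B2–B3
Every bag has size at most 2, so the width is 2 − 1 = 1 and tw(G) ≤ 1. Since G has at least one edge (e.g. a–c), it is not an edgeless graph, so tw(G) ≥ 1. Therefore the treewidth is 1.

1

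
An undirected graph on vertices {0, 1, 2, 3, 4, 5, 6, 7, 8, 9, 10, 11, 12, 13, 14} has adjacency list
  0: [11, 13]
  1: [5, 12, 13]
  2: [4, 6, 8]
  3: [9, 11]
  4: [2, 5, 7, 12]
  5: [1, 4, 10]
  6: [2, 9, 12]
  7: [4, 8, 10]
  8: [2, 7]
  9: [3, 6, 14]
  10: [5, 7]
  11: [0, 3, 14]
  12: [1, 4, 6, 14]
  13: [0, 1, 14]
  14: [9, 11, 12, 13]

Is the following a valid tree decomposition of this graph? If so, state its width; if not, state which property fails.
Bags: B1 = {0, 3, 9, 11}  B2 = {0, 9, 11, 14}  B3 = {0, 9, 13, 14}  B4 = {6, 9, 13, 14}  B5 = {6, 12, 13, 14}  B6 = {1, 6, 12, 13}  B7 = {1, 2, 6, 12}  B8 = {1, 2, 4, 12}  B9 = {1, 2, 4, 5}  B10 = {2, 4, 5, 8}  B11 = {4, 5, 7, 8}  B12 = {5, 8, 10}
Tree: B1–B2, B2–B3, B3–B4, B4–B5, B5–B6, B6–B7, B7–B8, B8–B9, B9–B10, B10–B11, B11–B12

A tree decomposition must satisfy three properties: every vertex lies in some bag; for every edge, both endpoints lie together in some bag; and for every vertex, the bags containing it form a connected subtree. Here edge (7,10) lies in no bag, so the decomposition is invalid.

No — edge (7,10) lies in no bag.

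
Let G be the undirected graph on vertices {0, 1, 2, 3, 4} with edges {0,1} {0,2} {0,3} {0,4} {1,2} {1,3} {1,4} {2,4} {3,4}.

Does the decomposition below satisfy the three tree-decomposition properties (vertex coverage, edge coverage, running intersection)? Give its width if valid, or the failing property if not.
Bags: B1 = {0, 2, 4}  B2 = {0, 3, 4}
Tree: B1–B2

A tree decomposition must satisfy three properties: every vertex lies in some bag; for every edge, both endpoints lie together in some bag; and for every vertex, the bags containing it form a connected subtree. Here vertex 1 appears in no bag, so the decomposition is invalid.

No — vertex 1 appears in no bag.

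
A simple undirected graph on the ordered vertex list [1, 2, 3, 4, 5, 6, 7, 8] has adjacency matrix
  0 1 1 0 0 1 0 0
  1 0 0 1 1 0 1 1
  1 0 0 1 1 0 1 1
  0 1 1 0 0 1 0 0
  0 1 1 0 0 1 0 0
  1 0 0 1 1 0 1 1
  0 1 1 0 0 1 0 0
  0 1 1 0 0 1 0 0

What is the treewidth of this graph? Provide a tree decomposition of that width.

Treewidth 3.
One optimal decomposition is:
Bags: B1 = {1, 2, 3, 6}  B2 = {2, 3, 6, 8}  B3 = {2, 3, 4, 6}  B4 = {2, 3, 5, 6}  B5 = {2, 3, 6, 7}
Tree: B1–B2, B2–B3, B3–B4, B4–B5

Each bag holds 4 vertices, so the decomposition has width 3, which upper-bounds the treewidth. For the lower bound: the 4 vertex sets {1,2}, {6,8}, {3}, {4} are disjoint, each induces a connected subgraph, and every pair is joined by at least one edge of G. Contracting each set to a single vertex therefore yields K_{4} as a minor, and since treewidth is minor-monotone, tw(G) ≥ tw(K_{4}) = 3. Combining the bounds, tw(G) = 3.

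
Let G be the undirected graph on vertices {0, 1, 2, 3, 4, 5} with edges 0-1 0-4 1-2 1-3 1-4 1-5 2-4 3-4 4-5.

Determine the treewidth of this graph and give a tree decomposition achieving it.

Treewidth 2.
One such decomposition:
Bags: B1 = {1, 3, 4}  B2 = {0, 1, 4}  B3 = {1, 4, 5}  B4 = {1, 2, 4}
Tree: B1–B2, B2–B3, B2–B4

Every bag has size at most 3, so the width is 3 − 1 = 2 and tw(G) ≤ 2. For the lower bound, the 3 vertices {0, 1, 4} are pairwise adjacent, and any tree decomposition puts a clique entirely inside one bag — forcing width ≥ 2. Hence tw(G) = 2 exactly.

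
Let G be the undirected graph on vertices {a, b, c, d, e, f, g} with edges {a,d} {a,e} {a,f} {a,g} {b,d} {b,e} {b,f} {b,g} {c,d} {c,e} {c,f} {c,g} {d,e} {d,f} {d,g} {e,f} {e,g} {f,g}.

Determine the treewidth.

A width-4 tree decomposition is:
Bags: B1 = {b, d, e, f, g}  B2 = {c, d, e, f, g}  B3 = {a, d, e, f, g}
Tree: B1–B2, B1–B3
Each bag holds 5 vertices, so the decomposition has width 4, which upper-bounds the treewidth. On the other hand G contains the 5-clique {c, d, e, f, g}. A clique must lie in a single bag of any decomposition, so no decomposition can have width below 4. Therefore the treewidth is 4.

4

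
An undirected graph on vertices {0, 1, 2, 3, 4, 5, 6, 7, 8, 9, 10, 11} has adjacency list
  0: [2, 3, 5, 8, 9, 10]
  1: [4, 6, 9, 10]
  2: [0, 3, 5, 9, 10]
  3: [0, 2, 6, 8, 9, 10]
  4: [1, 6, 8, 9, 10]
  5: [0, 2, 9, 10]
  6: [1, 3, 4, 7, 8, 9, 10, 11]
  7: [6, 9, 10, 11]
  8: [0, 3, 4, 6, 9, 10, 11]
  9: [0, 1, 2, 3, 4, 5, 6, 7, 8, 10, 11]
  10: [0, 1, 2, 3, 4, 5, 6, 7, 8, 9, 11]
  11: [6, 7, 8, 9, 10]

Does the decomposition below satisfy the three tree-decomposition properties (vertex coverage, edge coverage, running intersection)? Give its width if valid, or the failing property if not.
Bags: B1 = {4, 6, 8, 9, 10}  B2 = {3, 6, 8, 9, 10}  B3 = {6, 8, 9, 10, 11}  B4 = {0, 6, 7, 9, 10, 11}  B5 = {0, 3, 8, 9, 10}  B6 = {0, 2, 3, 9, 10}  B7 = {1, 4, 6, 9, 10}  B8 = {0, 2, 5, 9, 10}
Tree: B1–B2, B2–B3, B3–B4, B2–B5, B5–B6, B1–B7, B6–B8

No — bags containing vertex 0 are not connected in the tree.

A tree decomposition must satisfy three properties: every vertex lies in some bag; for every edge, both endpoints lie together in some bag; and for every vertex, the bags containing it form a connected subtree. Here bags containing vertex 0 are not connected in the tree, so the decomposition is invalid.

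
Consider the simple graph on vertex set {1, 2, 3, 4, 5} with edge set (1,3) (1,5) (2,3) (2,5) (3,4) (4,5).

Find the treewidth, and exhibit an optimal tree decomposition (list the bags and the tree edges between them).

Treewidth 2.
Bags: B1 = {3, 4, 5}  B2 = {2, 3, 5}  B3 = {1, 3, 5}
Tree: B1–B2, B2–B3

Every bag has size at most 3, so the width is 3 − 1 = 2 and tw(G) ≤ 2. For the lower bound, G contains the cycle 4–3–2–5–4, so G is not a forest; only forests have treewidth ≤ 1, hence tw(G) ≥ 2. The upper and lower bounds meet at 2, so that is the treewidth.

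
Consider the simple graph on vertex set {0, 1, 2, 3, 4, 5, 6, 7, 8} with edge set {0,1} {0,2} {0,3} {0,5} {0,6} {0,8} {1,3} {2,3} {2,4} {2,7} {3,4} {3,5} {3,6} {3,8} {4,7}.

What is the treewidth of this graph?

2

A width-2 tree decomposition is:
Bags: B1 = {2, 3, 4}  B2 = {0, 2, 3}  B3 = {0, 3, 6}  B4 = {0, 3, 5}  B5 = {2, 4, 7}  B6 = {0, 3, 8}  B7 = {0, 1, 3}
Tree: B1–B2, B2–B3, B2–B4, B1–B5, B3–B6, B2–B7
The largest bag has 3 vertices, giving width 2; this decomposition certifies tw(G) ≤ 2. For the lower bound, the 3 vertices {0, 1, 3} are pairwise adjacent, and any tree decomposition puts a clique entirely inside one bag — forcing width ≥ 2. Hence tw(G) = 2 exactly.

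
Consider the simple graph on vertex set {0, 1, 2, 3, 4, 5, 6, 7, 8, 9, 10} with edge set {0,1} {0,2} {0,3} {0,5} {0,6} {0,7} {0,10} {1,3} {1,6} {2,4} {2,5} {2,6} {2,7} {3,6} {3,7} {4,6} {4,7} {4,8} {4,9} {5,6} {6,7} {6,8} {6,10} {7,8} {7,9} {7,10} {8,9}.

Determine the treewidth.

A width-3 tree decomposition is:
Bags: B1 = {0, 2, 6, 7}  B2 = {0, 3, 6, 7}  B3 = {2, 4, 6, 7}  B4 = {4, 6, 7, 8}  B5 = {0, 1, 3, 6}  B6 = {0, 2, 5, 6}  B7 = {0, 6, 7, 10}  B8 = {4, 7, 8, 9}
Tree: B1–B2, B1–B3, B3–B4, B2–B5, B1–B6, B1–B7, B4–B8
Each bag holds 4 vertices, so the decomposition has width 3, which upper-bounds the treewidth. Conversely, {4, 7, 8, 9} is a clique of size 4, and the vertices of any clique must share a bag in every tree decomposition; so some bag has ≥ 4 vertices and tw(G) ≥ 3. Combining the bounds, tw(G) = 3.

3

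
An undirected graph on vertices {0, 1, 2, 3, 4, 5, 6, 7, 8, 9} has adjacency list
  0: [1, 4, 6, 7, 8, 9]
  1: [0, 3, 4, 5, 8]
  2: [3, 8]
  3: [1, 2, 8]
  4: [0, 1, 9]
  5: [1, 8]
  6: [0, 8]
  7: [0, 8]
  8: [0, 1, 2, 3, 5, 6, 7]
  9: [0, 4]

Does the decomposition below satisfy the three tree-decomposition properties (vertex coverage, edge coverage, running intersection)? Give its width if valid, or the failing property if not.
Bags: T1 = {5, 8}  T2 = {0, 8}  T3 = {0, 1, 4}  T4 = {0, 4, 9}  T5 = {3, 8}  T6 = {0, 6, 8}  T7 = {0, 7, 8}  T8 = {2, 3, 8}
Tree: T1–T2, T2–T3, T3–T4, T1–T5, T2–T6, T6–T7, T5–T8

No — edge (1,8) lies in no bag.

A tree decomposition must satisfy three properties: every vertex lies in some bag; for every edge, both endpoints lie together in some bag; and for every vertex, the bags containing it form a connected subtree. Here edge (1,8) lies in no bag, so the decomposition is invalid.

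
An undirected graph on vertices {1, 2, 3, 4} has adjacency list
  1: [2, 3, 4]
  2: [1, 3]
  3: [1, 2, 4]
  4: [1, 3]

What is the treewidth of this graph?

2

A width-2 tree decomposition is:
Bags: B1 = {1, 2, 3}  B2 = {1, 3, 4}
Tree: B1–B2
Every bag has size at most 3, so the width is 3 − 1 = 2 and tw(G) ≤ 2. On the other hand G contains the 3-clique {1, 2, 3}. A clique must lie in a single bag of any decomposition, so no decomposition can have width below 2. Combining the bounds, tw(G) = 2.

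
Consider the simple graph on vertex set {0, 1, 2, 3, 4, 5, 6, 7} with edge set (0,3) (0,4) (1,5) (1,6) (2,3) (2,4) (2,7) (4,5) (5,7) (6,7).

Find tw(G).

A width-2 tree decomposition is:
Bags: B1 = {1, 6, 7}  B2 = {1, 5, 7}  B3 = {2, 5, 7}  B4 = {2, 4, 5}  B5 = {2, 3, 4}  B6 = {0, 3, 4}
Tree: B1–B2, B2–B3, B3–B4, B4–B5, B5–B6
The largest bag has 3 vertices, giving width 2; this decomposition certifies tw(G) ≤ 2. The edges 6–1–5–7–6 form a cycle, so G is not a tree and its treewidth is at least 2. Therefore the treewidth is 2.

2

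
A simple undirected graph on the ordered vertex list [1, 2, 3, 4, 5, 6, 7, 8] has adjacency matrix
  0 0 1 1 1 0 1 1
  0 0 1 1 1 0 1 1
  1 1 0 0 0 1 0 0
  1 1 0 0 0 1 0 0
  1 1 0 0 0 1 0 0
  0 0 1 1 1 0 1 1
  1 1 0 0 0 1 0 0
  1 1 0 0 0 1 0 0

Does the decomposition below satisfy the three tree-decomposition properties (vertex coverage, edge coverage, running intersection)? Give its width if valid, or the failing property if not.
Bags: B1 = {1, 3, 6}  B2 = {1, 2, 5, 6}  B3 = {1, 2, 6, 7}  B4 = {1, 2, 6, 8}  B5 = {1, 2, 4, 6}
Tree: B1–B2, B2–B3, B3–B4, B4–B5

A tree decomposition must satisfy three properties: every vertex lies in some bag; for every edge, both endpoints lie together in some bag; and for every vertex, the bags containing it form a connected subtree. Here edge (2,3) lies in no bag, so the decomposition is invalid.

No — edge (2,3) lies in no bag.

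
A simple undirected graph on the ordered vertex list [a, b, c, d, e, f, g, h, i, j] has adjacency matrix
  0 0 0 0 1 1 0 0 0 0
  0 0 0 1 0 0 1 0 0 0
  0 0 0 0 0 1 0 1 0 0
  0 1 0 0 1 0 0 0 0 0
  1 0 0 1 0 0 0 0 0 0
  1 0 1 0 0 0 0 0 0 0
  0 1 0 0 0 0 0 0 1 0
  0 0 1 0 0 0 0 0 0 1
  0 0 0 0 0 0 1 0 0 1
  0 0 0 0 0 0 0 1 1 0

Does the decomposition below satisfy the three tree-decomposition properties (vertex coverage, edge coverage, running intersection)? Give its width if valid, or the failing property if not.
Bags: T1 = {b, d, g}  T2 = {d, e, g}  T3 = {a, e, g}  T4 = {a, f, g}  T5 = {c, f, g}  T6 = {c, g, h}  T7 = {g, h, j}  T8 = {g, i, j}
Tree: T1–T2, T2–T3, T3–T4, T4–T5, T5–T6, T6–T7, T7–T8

Yes; width 2.

Vertex coverage: the bags together contain {a, b, c, d, e, f, g, h, i, j}, the full vertex set. Edge coverage: each edge of G has both endpoints in at least one bag. Running intersection: for every vertex, the bags containing it form a connected subtree. All three properties hold, so this is a valid tree decomposition of width max|bag| − 1 = 2, and hence tw(G) ≤ 2.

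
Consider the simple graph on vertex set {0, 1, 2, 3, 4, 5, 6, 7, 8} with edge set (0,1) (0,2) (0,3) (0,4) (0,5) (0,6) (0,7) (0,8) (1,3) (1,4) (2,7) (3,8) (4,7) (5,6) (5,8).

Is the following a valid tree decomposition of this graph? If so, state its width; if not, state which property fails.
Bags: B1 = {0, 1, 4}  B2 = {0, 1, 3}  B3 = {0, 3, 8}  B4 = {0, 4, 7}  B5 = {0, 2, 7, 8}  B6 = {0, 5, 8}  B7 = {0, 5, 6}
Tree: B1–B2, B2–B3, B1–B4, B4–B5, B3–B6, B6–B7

A tree decomposition must satisfy three properties: every vertex lies in some bag; for every edge, both endpoints lie together in some bag; and for every vertex, the bags containing it form a connected subtree. Here bags containing vertex 8 are not connected in the tree, so the decomposition is invalid.

No — bags containing vertex 8 are not connected in the tree.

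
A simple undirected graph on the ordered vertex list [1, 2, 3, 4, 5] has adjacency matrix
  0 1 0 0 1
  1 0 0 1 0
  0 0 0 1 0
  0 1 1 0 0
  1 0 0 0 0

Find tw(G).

A width-1 tree decomposition is:
Bags: B1 = {1, 2}  B2 = {2, 4}  B3 = {1, 5}  B4 = {3, 4}
Tree: B1–B2, B1–B3, B2–B4
Each bag holds 2 vertices, so the decomposition has width 1, which upper-bounds the treewidth. G has an edge, so its treewidth is at least 1. Hence tw(G) = 1 exactly.

1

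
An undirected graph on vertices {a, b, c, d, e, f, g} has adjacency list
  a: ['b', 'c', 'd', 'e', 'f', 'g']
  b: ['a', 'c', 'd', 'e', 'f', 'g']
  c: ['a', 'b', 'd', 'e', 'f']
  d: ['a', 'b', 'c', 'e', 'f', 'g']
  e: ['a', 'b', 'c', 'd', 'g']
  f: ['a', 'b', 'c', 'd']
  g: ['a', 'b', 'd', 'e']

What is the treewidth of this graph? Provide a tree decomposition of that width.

Every bag has size at most 5, so the width is 5 − 1 = 4 and tw(G) ≤ 4. Conversely, {a, b, d, e, g} is a clique of size 5, and the vertices of any clique must share a bag in every tree decomposition; so some bag has ≥ 5 vertices and tw(G) ≥ 4. Combining the bounds, tw(G) = 4.

Treewidth 4.
One optimal decomposition is:
Bags: B1 = {a, b, c, d, f}  B2 = {a, b, c, d, e}  B3 = {a, b, d, e, g}
Tree: B1–B2, B2–B3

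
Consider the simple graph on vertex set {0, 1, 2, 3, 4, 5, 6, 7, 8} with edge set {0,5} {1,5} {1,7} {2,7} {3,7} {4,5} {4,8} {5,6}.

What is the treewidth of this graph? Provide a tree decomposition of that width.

Each bag holds 2 vertices, so the decomposition has width 1, which upper-bounds the treewidth. Any graph with an edge has treewidth ≥ 1, and G has the edge 4–5. Therefore the treewidth is 1.

Treewidth 1.
One optimal decomposition is:
Bags: B1 = {4, 5}  B2 = {4, 8}  B3 = {1, 5}  B4 = {5, 6}  B5 = {1, 7}  B6 = {2, 7}  B7 = {3, 7}  B8 = {0, 5}
Tree: B1–B2, B1–B3, B3–B4, B3–B5, B5–B6, B6–B7, B4–B8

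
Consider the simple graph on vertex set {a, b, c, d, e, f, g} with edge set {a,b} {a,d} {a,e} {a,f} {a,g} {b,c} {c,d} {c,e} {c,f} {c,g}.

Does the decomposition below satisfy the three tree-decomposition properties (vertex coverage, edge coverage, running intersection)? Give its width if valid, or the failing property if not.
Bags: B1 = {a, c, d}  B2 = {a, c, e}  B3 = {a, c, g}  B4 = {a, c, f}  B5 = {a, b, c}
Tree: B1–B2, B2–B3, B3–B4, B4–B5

Yes; width 2.

Checking the three conditions: (i) the bags cover all of {a, b, c, d, e, f, g}; (ii) for each edge, some bag contains both endpoints; (iii) the bags containing any fixed vertex form a subtree. All hold, so the decomposition is valid with width 3 − 1 = 2.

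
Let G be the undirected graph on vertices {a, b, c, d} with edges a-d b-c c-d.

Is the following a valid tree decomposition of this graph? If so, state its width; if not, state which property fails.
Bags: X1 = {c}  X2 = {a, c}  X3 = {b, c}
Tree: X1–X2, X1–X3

A tree decomposition must satisfy three properties: every vertex lies in some bag; for every edge, both endpoints lie together in some bag; and for every vertex, the bags containing it form a connected subtree. Here vertex d appears in no bag, so the decomposition is invalid.

No — vertex d appears in no bag.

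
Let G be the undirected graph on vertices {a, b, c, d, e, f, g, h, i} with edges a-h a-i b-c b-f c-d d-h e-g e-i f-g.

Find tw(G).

2

A width-2 tree decomposition is:
Bags: B1 = {a, h, i}  B2 = {d, h, i}  B3 = {c, d, i}  B4 = {b, c, i}  B5 = {b, f, i}  B6 = {f, g, i}  B7 = {e, g, i}
Tree: B1–B2, B2–B3, B3–B4, B4–B5, B5–B6, B6–B7
Every bag has size at most 3, so the width is 3 − 1 = 2 and tw(G) ≤ 2. Since i–a–h–d–c–b–f–g–e–i is a cycle in G, G is not acyclic. Forests are exactly the graphs of treewidth ≤ 1, so tw(G) ≥ 2. Hence tw(G) = 2 exactly.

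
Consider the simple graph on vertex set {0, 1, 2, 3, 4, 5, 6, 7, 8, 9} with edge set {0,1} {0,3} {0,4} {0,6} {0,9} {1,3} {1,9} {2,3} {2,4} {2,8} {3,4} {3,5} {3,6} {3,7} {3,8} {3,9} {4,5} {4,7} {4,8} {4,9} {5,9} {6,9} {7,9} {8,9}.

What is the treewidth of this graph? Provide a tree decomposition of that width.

Treewidth 3.
Bags: B1 = {0, 3, 4, 9}  B2 = {0, 1, 3, 9}  B3 = {0, 3, 6, 9}  B4 = {3, 4, 8, 9}  B5 = {3, 4, 7, 9}  B6 = {2, 3, 4, 8}  B7 = {3, 4, 5, 9}
Tree: B1–B2, B2–B3, B1–B4, B4–B5, B4–B6, B4–B7

The largest bag has 4 vertices, giving width 3; this decomposition certifies tw(G) ≤ 3. On the other hand G contains the 4-clique {0, 1, 3, 9}. A clique must lie in a single bag of any decomposition, so no decomposition can have width below 3. The upper and lower bounds meet at 3, so that is the treewidth.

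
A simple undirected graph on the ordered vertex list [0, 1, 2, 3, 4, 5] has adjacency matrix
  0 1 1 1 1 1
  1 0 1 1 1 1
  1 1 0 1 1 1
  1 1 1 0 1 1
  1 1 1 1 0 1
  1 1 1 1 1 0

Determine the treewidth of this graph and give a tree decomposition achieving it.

A single bag containing all 6 vertices is trivially a valid decomposition of width 5. On the other hand G contains the 6-clique {0, 1, 2, 3, 4, 5}. A clique must lie in a single bag of any decomposition, so no decomposition can have width below 5. Combining the bounds, tw(G) = 5.

Treewidth 5.
One such decomposition:
Bags: B1 = {0, 1, 2, 3, 4, 5}
Tree: (single bag)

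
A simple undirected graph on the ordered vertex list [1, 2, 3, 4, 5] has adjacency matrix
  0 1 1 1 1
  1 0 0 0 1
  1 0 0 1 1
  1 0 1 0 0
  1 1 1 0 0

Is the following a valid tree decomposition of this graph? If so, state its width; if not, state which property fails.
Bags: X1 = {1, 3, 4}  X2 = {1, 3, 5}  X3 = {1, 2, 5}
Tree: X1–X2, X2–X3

Checking the three conditions: (i) the bags cover all of {1, 2, 3, 4, 5}; (ii) for each edge, some bag contains both endpoints; (iii) the bags containing any fixed vertex form a subtree. All hold, so the decomposition is valid with width 3 − 1 = 2.

Yes; width 2.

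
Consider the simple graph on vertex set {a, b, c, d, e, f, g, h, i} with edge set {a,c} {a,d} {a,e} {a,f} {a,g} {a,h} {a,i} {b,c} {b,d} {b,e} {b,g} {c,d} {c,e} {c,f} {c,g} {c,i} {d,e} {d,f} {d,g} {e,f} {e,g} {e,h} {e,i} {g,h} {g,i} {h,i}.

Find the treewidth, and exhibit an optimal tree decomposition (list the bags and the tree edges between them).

Every bag has size at most 5, so the width is 5 − 1 = 4 and tw(G) ≤ 4. On the other hand G contains the 5-clique {a, e, g, h, i}. A clique must lie in a single bag of any decomposition, so no decomposition can have width below 4. Hence tw(G) = 4 exactly.

Treewidth 4.
Bags: B1 = {a, c, d, e, g}  B2 = {a, c, d, e, f}  B3 = {a, c, e, g, i}  B4 = {a, e, g, h, i}  B5 = {b, c, d, e, g}
Tree: B1–B2, B1–B3, B3–B4, B1–B5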